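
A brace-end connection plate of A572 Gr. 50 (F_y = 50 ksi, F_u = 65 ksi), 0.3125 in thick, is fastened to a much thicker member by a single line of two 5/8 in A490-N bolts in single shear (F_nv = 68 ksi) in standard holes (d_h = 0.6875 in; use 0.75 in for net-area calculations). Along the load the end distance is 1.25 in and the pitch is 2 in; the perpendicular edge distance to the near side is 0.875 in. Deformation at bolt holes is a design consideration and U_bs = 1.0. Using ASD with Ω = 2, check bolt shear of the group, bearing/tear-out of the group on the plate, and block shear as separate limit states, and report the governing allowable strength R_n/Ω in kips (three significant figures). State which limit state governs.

Bolt shear: A_b = π·0.625²/4 = 0.3068 in²; R_n = 68 × 0.3068 × 2 × 1 = 41.72 kips → 41.72 / 2 = 20.9 kips.
Bearing: edge l_c = 0.9062, r_n = 22.09 kips; interior l_c = 1.312, r_n = 30.47 kips; R_n = 22.09 + 1·30.47 = 52.56 kips → 26.3 kips.
Block shear: A_gv = 1.016, A_nv = 0.6641, A_nt = 0.1562 in²; R_n = min(0.6F_uA_nv, 0.6F_yA_gv) + U_bs·F_u·A_nt = 36.05 kips → 18 kips.
Block shear governs: 18 kips.

18 kips (block shear governs)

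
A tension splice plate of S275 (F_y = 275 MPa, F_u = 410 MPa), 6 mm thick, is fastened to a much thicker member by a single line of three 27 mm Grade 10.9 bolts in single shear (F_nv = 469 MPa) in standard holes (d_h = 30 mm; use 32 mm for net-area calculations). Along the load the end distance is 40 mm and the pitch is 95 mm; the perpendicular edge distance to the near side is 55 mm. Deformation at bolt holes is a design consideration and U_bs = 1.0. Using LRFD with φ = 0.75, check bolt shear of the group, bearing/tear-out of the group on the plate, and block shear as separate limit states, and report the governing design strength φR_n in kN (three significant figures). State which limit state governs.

238 kN (block shear governs)

Bolt shear: A_b = π·27²/4 = 572.6 mm²; R_n = 469 × 572.6 × 3 × 1 / 1000 = 805.6 kN → 0.75 × 805.6 = 604 kN.
Bearing: edge l_c = 25, r_n = 73.8 kN; interior l_c = 65, r_n = 159.4 kN; R_n = 73.8 + 2·159.4 = 392.6 kN → 294 kN.
Block shear: A_gv = 1380, A_nv = 900, A_nt = 234 mm²; R_n = min(0.6F_uA_nv, 0.6F_yA_gv) + U_bs·F_u·A_nt = 317.3 kN → 238 kN.
Block shear governs: 238 kN.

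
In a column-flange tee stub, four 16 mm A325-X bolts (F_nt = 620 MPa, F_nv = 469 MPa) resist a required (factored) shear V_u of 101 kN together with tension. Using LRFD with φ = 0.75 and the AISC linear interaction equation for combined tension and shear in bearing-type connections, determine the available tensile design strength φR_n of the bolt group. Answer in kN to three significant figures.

353 kN

A_b = π·16²/4 = 201.1 mm²; f_rv = 101 × 1000 / (4 × 201.1) = 125.6 MPa.
F'_nt = 1.3 F_nt − (F_nt / φF_nv) f_rv = 1.3·620 − (620/(0.75·469))·125.6 = 584.6 MPa, capped at F_nt → F'_nt = 584.6 MPa.
R_n = F'_nt · A_b · n = 584.6 × 201.1 × 4 / 1000 = 470.2 kN.
Design strength φR_n = 0.75 × 470.2 = 353 kN.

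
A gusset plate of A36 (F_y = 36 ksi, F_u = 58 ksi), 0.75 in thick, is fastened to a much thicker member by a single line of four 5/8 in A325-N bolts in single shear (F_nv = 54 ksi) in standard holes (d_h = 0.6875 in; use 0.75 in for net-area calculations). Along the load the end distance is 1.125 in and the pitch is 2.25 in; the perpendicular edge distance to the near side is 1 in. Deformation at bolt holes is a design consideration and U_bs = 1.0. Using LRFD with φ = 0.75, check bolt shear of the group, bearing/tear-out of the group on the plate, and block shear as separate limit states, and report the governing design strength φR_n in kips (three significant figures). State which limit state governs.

Bolt shear: A_b = π·0.625²/4 = 0.3068 in²; R_n = 54 × 0.3068 × 4 × 1 = 66.27 kips → 0.75 × 66.27 = 49.7 kips.
Bearing: edge l_c = 0.7812, r_n = 40.78 kips; interior l_c = 1.562, r_n = 65.25 kips; R_n = 40.78 + 3·65.25 = 236.5 kips → 177 kips.
Block shear: A_gv = 5.906, A_nv = 3.938, A_nt = 0.4688 in²; R_n = min(0.6F_uA_nv, 0.6F_yA_gv) + U_bs·F_u·A_nt = 154.8 kips → 116 kips.
Bolt shear governs: 49.7 kips.

49.7 kips (bolt shear governs)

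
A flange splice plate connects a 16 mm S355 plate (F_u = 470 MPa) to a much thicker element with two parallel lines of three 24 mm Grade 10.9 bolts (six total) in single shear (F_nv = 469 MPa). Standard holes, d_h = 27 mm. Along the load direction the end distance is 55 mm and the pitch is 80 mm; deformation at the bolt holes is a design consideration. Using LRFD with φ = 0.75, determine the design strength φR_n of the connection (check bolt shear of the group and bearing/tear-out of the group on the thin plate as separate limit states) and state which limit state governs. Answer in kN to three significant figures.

Bolt shear: A_b = π·24²/4 = 452.4 mm²; R_n = 469 × 452.4 × 6 × 1 / 1000 = 1273 kN → 0.75 × 1273 = 955 kN.
Bearing (1.2 l_c t F_u ≤ 2.4 d t F_u): upper limit = 2.4·24·16·470 / 1000 = 433.2 kN.
  Edge l_c = 55 − 27/2 = 41.5 → r_n = 374.5 kN; interior l_c = 80 − 27 = 53 → r_n = 433.2 kN.
  R_n,bearing = 2·374.5 + 4·433.2 = 2482 kN → 0.75 × 2482 = 1860 kN.
Bolt shear governs: 955 kN.

955 kN (bolt shear governs)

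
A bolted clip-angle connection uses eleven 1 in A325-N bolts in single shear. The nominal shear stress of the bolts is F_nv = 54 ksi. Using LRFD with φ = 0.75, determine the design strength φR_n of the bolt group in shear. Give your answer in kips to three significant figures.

A_b = π × 1² / 4 = 0.7854 in².
R_n = F_nv · A_b · n · n_s = 54 × 0.7854 × 11 × 1 = 466.5 kips.
Design strength φR_n = 0.75 × 466.5 = 350 kips.

350 kips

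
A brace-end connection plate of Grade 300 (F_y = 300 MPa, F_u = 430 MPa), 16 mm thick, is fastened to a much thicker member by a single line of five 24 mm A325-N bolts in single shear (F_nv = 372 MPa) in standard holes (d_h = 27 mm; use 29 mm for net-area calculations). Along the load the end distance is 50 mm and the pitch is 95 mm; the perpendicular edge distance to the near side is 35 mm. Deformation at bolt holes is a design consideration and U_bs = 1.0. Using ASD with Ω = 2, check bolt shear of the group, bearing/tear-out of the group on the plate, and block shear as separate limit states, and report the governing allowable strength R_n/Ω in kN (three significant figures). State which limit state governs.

421 kN (bolt shear governs)

Bolt shear: A_b = π·24²/4 = 452.4 mm²; R_n = 372 × 452.4 × 5 × 1 / 1000 = 841.4 kN → 841.4 / 2 = 421 kN.
Bearing: edge l_c = 36.5, r_n = 301.3 kN; interior l_c = 68, r_n = 396.3 kN; R_n = 301.3 + 4·396.3 = 1886 kN → 943 kN.
Block shear: A_gv = 6880, A_nv = 4792, A_nt = 328 mm²; R_n = min(0.6F_uA_nv, 0.6F_yA_gv) + U_bs·F_u·A_nt = 1377 kN → 689 kN.
Bolt shear governs: 421 kN.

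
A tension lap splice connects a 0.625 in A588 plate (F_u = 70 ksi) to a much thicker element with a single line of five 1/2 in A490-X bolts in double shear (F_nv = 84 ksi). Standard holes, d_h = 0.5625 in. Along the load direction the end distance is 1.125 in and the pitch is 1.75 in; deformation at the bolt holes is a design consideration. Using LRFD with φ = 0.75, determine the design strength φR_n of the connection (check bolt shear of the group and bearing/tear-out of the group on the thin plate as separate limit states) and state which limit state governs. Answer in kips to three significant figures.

Bolt shear: A_b = π·0.5²/4 = 0.1963 in²; R_n = 84 × 0.1963 × 5 × 2 = 164.9 kips → 0.75 × 164.9 = 124 kips.
Bearing (1.2 l_c t F_u ≤ 2.4 d t F_u): upper limit = 2.4·0.5·0.625·70 = 52.5 kips.
  Edge l_c = 1.125 − 0.5625/2 = 0.8438 → r_n = 44.3 kips; interior l_c = 1.75 − 0.5625 = 1.188 → r_n = 52.5 kips.
  R_n,bearing = 1·44.3 + 4·52.5 = 254.3 kips → 0.75 × 254.3 = 191 kips.
Bolt shear governs: 124 kips.

124 kips (bolt shear governs)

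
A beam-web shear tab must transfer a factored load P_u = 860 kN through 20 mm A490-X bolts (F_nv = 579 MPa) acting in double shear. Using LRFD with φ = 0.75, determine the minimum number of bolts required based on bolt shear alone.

A_b = π·20²/4 = 314.2 mm².
Per-bolt design strength φR_n = 0.75 × 579 × 314.2 × 2 / 1000 = 272.8 kN.
n ≥ 860 / 272.8 = 3.152 → use 4 bolts.

4 bolts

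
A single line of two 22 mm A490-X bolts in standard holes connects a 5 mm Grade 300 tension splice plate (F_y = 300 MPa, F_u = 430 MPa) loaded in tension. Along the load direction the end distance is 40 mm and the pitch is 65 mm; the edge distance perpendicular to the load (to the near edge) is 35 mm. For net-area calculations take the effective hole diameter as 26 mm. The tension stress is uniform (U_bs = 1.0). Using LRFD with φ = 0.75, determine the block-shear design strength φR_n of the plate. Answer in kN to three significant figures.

99.3 kN

Shear plane L_v = 40 + 1·65 = 105 mm; A_gv = 105 × 5 = 525 mm².
A_nv = (105 − 1.5·26) × 5 = 330 mm².
A_nt = (35 − 0.5·26) × 5 = 110 mm².
0.6 F_u A_nv = 85.14 kN; 0.6 F_y A_gv = 94.5 kN → shear rupture governs the shear term.
R_n = 85.14 + 1.0 × 430 × 110 / 1000 = 132.4 kN.
Design strength φR_n = 0.75 × 132.4 = 99.3 kN.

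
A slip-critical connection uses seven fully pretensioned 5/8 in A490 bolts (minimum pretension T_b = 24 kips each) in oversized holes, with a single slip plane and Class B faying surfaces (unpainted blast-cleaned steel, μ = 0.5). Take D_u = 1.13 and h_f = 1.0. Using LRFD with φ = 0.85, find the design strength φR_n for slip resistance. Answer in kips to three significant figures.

R_n = μ · D_u · h_f · T_b · n_s · n_b = 0.5 × 1.13 × 1.0 × 24 × 1 × 7 = 94.92 kips.
Design strength φR_n = 0.85 × 94.92 = 80.7 kips.

80.7 kips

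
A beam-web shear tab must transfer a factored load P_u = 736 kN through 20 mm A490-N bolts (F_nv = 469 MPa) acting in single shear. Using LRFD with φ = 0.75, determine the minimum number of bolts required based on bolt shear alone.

A_b = π·20²/4 = 314.2 mm².
Per-bolt design strength φR_n = 0.75 × 469 × 314.2 × 1 / 1000 = 110.5 kN.
n ≥ 736 / 110.5 = 6.66 → use 7 bolts.

7 bolts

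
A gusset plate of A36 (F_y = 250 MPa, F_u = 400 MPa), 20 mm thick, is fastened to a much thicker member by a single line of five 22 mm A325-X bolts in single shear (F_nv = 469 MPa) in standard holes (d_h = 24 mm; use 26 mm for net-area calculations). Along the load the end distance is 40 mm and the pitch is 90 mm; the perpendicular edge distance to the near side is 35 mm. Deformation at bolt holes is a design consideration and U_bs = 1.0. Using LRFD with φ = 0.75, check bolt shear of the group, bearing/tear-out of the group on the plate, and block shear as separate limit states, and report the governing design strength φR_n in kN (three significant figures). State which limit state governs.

669 kN (bolt shear governs)

Bolt shear: A_b = π·22²/4 = 380.1 mm²; R_n = 469 × 380.1 × 5 × 1 / 1000 = 891.4 kN → 0.75 × 891.4 = 669 kN.
Bearing: edge l_c = 28, r_n = 268.8 kN; interior l_c = 66, r_n = 422.4 kN; R_n = 268.8 + 4·422.4 = 1958 kN → 1470 kN.
Block shear: A_gv = 8000, A_nv = 5660, A_nt = 440 mm²; R_n = min(0.6F_uA_nv, 0.6F_yA_gv) + U_bs·F_u·A_nt = 1376 kN → 1030 kN.
Bolt shear governs: 669 kN.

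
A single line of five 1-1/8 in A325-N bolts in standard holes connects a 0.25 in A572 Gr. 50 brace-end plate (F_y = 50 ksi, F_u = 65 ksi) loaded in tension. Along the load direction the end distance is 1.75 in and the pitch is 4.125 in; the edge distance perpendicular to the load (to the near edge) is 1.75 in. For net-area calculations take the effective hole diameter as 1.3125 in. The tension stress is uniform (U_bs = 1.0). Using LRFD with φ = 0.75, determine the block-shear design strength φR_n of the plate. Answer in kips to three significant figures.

Shear plane L_v = 1.75 + 4·4.125 = 18.25 in; A_gv = 18.25 × 0.25 = 4.562 in².
A_nv = (18.25 − 4.5·1.3125) × 0.25 = 3.086 in².
A_nt = (1.75 − 0.5·1.3125) × 0.25 = 0.2734 in².
0.6 F_u A_nv = 120.4 kips; 0.6 F_y A_gv = 136.9 kips → shear rupture governs the shear term.
R_n = 120.4 + 1.0 × 65 × 0.2734 = 138.1 kips.
Design strength φR_n = 0.75 × 138.1 = 104 kips.

104 kips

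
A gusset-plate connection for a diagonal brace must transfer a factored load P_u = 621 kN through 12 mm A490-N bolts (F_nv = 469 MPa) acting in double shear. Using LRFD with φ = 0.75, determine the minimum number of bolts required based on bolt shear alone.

8 bolts

A_b = π·12²/4 = 113.1 mm².
Per-bolt design strength φR_n = 0.75 × 469 × 113.1 × 2 / 1000 = 79.56 kN.
n ≥ 621 / 79.56 = 7.805 → use 8 bolts.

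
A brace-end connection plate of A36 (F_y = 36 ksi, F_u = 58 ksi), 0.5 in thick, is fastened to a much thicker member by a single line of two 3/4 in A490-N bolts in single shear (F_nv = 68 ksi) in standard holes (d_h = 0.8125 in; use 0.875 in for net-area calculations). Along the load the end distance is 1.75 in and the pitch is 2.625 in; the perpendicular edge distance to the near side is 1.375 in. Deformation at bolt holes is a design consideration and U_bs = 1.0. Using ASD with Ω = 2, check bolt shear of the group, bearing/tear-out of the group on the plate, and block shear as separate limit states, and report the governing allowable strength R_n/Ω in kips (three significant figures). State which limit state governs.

Bolt shear: A_b = π·0.75²/4 = 0.4418 in²; R_n = 68 × 0.4418 × 2 × 1 = 60.08 kips → 60.08 / 2 = 30 kips.
Bearing: edge l_c = 1.344, r_n = 46.76 kips; interior l_c = 1.812, r_n = 52.2 kips; R_n = 46.76 + 1·52.2 = 98.96 kips → 49.5 kips.
Block shear: A_gv = 2.188, A_nv = 1.531, A_nt = 0.4688 in²; R_n = min(0.6F_uA_nv, 0.6F_yA_gv) + U_bs·F_u·A_nt = 74.44 kips → 37.2 kips.
Bolt shear governs: 30 kips.

30 kips (bolt shear governs)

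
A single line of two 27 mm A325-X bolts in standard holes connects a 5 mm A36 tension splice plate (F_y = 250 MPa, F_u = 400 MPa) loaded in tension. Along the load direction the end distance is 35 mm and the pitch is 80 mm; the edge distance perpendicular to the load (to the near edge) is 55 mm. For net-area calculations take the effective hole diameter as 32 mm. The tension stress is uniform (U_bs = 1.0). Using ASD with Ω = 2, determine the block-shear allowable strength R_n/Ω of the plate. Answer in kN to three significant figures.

79.2 kN

Shear plane L_v = 35 + 1·80 = 115 mm; A_gv = 115 × 5 = 575 mm².
A_nv = (115 − 1.5·32) × 5 = 335 mm².
A_nt = (55 − 0.5·32) × 5 = 195 mm².
0.6 F_u A_nv = 80.4 kN; 0.6 F_y A_gv = 86.25 kN → shear rupture governs the shear term.
R_n = 80.4 + 1.0 × 400 × 195 / 1000 = 158.4 kN.
Allowable strength R_n/Ω = 158.4 / 2 = 79.2 kN.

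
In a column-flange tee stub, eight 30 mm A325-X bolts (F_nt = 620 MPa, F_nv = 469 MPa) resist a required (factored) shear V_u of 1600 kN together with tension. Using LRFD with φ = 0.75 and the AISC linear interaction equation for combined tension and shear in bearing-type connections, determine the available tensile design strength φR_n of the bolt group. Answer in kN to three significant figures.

A_b = π·30²/4 = 706.9 mm²; f_rv = 1600 × 1000 / (8 × 706.9) = 282.9 MPa.
F'_nt = 1.3 F_nt − (F_nt / φF_nv) f_rv = 1.3·620 − (620/(0.75·469))·282.9 = 307.3 MPa, capped at F_nt → F'_nt = 307.3 MPa.
R_n = F'_nt · A_b · n = 307.3 × 706.9 × 8 / 1000 = 1738 kN.
Design strength φR_n = 0.75 × 1738 = 1300 kN.

1300 kN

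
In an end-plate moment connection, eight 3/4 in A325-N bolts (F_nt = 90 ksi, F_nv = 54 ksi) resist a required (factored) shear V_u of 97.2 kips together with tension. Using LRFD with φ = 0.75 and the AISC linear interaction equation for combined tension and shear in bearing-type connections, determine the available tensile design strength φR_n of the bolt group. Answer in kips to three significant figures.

148 kips

A_b = π·0.75²/4 = 0.4418 in²; f_rv = 97.2 / (8 × 0.4418) = 27.5 ksi.
F'_nt = 1.3 F_nt − (F_nt / φF_nv) f_rv = 1.3·90 − (90/(0.75·54))·27.5 = 55.88 ksi, capped at F_nt → F'_nt = 55.88 ksi.
R_n = F'_nt · A_b · n = 55.88 × 0.4418 × 8 = 197.5 kips.
Design strength φR_n = 0.75 × 197.5 = 148 kips.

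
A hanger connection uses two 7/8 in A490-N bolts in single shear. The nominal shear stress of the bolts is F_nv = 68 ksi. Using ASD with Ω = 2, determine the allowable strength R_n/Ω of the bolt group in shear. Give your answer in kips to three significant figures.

40.9 kips

A_b = π × 0.875² / 4 = 0.6013 in².
R_n = F_nv · A_b · n · n_s = 68 × 0.6013 × 2 × 1 = 81.78 kips.
Allowable strength R_n/Ω = 81.78 / 2 = 40.9 kips.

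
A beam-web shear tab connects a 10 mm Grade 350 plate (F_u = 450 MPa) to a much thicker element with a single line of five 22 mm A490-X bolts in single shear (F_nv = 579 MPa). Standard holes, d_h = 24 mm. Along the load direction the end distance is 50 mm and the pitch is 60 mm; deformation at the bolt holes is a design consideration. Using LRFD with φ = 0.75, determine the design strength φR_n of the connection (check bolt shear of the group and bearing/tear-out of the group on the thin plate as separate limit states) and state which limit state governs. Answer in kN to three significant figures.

Bolt shear: A_b = π·22²/4 = 380.1 mm²; R_n = 579 × 380.1 × 5 × 1 / 1000 = 1100 kN → 0.75 × 1100 = 825 kN.
Bearing (1.2 l_c t F_u ≤ 2.4 d t F_u): upper limit = 2.4·22·10·450 / 1000 = 237.6 kN.
  Edge l_c = 50 − 24/2 = 38 → r_n = 205.2 kN; interior l_c = 60 − 24 = 36 → r_n = 194.4 kN.
  R_n,bearing = 1·205.2 + 4·194.4 = 982.8 kN → 0.75 × 982.8 = 737 kN.
Bearing governs: 737 kN.

737 kN (bearing governs)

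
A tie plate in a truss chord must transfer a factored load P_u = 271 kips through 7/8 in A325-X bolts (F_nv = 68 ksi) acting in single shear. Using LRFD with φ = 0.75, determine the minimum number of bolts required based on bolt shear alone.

A_b = π·0.875²/4 = 0.6013 in².
Per-bolt design strength φR_n = 0.75 × 68 × 0.6013 × 1 = 30.67 kips.
n ≥ 271 / 30.67 = 8.837 → use 9 bolts.

9 bolts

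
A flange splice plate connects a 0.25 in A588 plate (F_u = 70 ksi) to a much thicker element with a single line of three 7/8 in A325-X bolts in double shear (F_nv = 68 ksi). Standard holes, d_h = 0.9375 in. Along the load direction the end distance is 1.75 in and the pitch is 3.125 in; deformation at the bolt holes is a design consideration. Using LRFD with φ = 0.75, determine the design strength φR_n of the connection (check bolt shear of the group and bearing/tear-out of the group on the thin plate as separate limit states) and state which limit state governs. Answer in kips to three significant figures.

75.3 kips (bearing governs)

Bolt shear: A_b = π·0.875²/4 = 0.6013 in²; R_n = 68 × 0.6013 × 3 × 2 = 245.3 kips → 0.75 × 245.3 = 184 kips.
Bearing (1.2 l_c t F_u ≤ 2.4 d t F_u): upper limit = 2.4·0.875·0.25·70 = 36.75 kips.
  Edge l_c = 1.75 − 0.9375/2 = 1.281 → r_n = 26.91 kips; interior l_c = 3.125 − 0.9375 = 2.188 → r_n = 36.75 kips.
  R_n,bearing = 1·26.91 + 2·36.75 = 100.4 kips → 0.75 × 100.4 = 75.3 kips.
Bearing governs: 75.3 kips.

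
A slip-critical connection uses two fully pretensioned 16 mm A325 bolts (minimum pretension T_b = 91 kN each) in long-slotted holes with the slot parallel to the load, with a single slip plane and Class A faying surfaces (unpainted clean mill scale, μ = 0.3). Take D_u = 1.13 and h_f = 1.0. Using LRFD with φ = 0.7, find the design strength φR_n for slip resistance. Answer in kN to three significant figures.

R_n = μ · D_u · h_f · T_b · n_s · n_b = 0.3 × 1.13 × 1.0 × 91 × 1 × 2 = 61.7 kN.
Design strength φR_n = 0.7 × 61.7 = 43.2 kN.

43.2 kN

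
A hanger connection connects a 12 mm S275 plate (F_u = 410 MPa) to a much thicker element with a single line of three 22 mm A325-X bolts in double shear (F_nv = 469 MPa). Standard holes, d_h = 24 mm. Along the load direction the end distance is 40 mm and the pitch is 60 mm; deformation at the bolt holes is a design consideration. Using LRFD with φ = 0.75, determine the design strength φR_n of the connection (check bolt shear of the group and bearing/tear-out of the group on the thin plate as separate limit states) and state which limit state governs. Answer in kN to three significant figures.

Bolt shear: A_b = π·22²/4 = 380.1 mm²; R_n = 469 × 380.1 × 3 × 2 / 1000 = 1070 kN → 0.75 × 1070 = 802 kN.
Bearing (1.2 l_c t F_u ≤ 2.4 d t F_u): upper limit = 2.4·22·12·410 / 1000 = 259.8 kN.
  Edge l_c = 40 − 24/2 = 28 → r_n = 165.3 kN; interior l_c = 60 − 24 = 36 → r_n = 212.5 kN.
  R_n,bearing = 1·165.3 + 2·212.5 = 590.4 kN → 0.75 × 590.4 = 443 kN.
Bearing governs: 443 kN.

443 kN (bearing governs)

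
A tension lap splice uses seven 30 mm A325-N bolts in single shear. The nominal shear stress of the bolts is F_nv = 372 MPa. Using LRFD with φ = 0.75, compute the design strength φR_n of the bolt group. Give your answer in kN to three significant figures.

1380 kN

A_b = π × 30² / 4 = 706.9 mm².
R_n = F_nv · A_b · n · n_s = 372 × 706.9 × 7 × 1 / 1000 = 1841 kN.
Design strength φR_n = 0.75 × 1841 = 1380 kN.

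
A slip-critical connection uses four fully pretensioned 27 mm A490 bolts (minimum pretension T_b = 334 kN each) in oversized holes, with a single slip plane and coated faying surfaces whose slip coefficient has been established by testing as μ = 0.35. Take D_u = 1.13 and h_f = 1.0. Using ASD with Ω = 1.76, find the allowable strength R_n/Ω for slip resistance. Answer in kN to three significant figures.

R_n = μ · D_u · h_f · T_b · n_s · n_b = 0.35 × 1.13 × 1.0 × 334 × 1 × 4 = 528.4 kN.
Allowable strength R_n/Ω = 528.4 / 1.76 = 300 kN.

300 kN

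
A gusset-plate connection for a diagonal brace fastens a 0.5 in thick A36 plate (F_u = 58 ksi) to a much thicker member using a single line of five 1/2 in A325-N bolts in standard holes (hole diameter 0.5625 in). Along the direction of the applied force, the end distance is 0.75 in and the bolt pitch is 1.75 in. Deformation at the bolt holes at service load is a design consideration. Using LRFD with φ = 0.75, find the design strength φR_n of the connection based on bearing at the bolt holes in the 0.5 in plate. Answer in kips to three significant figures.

Per bolt r_n = 1.2 l_c t F_u ≤ 2.4 d t F_u; upper limit = 2.4 × 0.5 × 0.5 × 58 = 34.8 kips.
Edge bolt: l_c = 0.75 − 0.5625/2 = 0.4688 in → 1.2 × 0.4688 × 0.5 × 58 = 16.31 → r_n = 16.31 kips.
Interior bolts: l_c = 1.75 − 0.5625 = 1.188 in → 1.2 × 1.188 × 0.5 × 58 = 41.33 → r_n = 34.8 kips.
R_n = 1 × 16.31 + 4 × 34.8 = 155.5 kips.
Design strength φR_n = 0.75 × 155.5 = 117 kips.

117 kips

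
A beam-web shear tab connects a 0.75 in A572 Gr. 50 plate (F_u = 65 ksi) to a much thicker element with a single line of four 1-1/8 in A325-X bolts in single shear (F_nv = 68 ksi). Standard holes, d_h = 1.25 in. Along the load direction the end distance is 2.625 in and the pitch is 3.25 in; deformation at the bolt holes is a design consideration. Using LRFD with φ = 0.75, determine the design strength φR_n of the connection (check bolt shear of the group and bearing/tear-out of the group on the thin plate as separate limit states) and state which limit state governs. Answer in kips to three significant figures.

Bolt shear: A_b = π·1.125²/4 = 0.994 in²; R_n = 68 × 0.994 × 4 × 1 = 270.4 kips → 0.75 × 270.4 = 203 kips.
Bearing (1.2 l_c t F_u ≤ 2.4 d t F_u): upper limit = 2.4·1.125·0.75·65 = 131.6 kips.
  Edge l_c = 2.625 − 1.25/2 = 2 → r_n = 117 kips; interior l_c = 3.25 − 1.25 = 2 → r_n = 117 kips.
  R_n,bearing = 1·117 + 3·117 = 468 kips → 0.75 × 468 = 351 kips.
Bolt shear governs: 203 kips.

203 kips (bolt shear governs)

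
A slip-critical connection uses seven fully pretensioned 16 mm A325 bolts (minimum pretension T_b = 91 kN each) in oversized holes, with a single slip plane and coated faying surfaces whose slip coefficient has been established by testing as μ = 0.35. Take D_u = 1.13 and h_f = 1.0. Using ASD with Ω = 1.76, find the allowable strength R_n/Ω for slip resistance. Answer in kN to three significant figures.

R_n = μ · D_u · h_f · T_b · n_s · n_b = 0.35 × 1.13 × 1.0 × 91 × 1 × 7 = 251.9 kN.
Allowable strength R_n/Ω = 251.9 / 1.76 = 143 kN.

143 kN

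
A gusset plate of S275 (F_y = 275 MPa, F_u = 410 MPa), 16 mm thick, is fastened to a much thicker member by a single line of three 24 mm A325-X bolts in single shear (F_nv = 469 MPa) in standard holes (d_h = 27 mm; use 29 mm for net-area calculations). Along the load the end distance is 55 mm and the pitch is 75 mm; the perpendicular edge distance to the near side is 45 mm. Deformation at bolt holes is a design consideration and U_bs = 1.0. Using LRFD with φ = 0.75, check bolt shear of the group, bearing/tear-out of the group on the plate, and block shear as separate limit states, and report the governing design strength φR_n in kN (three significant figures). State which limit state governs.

Bolt shear: A_b = π·24²/4 = 452.4 mm²; R_n = 469 × 452.4 × 3 × 1 / 1000 = 636.5 kN → 0.75 × 636.5 = 477 kN.
Bearing: edge l_c = 41.5, r_n = 326.7 kN; interior l_c = 48, r_n = 377.9 kN; R_n = 326.7 + 2·377.9 = 1082 kN → 812 kN.
Block shear: A_gv = 3280, A_nv = 2120, A_nt = 488 mm²; R_n = min(0.6F_uA_nv, 0.6F_yA_gv) + U_bs·F_u·A_nt = 721.6 kN → 541 kN.
Bolt shear governs: 477 kN.

477 kN (bolt shear governs)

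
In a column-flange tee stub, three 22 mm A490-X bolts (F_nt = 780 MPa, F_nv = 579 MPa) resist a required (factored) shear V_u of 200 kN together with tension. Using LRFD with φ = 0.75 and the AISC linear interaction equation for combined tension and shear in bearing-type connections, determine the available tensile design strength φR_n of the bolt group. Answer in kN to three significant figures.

A_b = π·22²/4 = 380.1 mm²; f_rv = 200 × 1000 / (3 × 380.1) = 175.4 MPa.
F'_nt = 1.3 F_nt − (F_nt / φF_nv) f_rv = 1.3·780 − (780/(0.75·579))·175.4 = 699 MPa, capped at F_nt → F'_nt = 699 MPa.
R_n = F'_nt · A_b · n = 699 × 380.1 × 3 / 1000 = 797.1 kN.
Design strength φR_n = 0.75 × 797.1 = 598 kN.

598 kN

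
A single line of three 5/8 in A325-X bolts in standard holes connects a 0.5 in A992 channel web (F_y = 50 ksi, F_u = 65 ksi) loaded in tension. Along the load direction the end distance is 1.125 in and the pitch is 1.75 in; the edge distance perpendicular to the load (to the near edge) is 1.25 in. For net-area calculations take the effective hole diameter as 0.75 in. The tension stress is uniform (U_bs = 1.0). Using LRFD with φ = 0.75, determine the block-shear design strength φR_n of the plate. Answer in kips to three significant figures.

61.5 kips

Shear plane L_v = 1.125 + 2·1.75 = 4.625 in; A_gv = 4.625 × 0.5 = 2.312 in².
A_nv = (4.625 − 2.5·0.75) × 0.5 = 1.375 in².
A_nt = (1.25 − 0.5·0.75) × 0.5 = 0.4375 in².
0.6 F_u A_nv = 53.62 kips; 0.6 F_y A_gv = 69.38 kips → shear rupture governs the shear term.
R_n = 53.62 + 1.0 × 65 × 0.4375 = 82.06 kips.
Design strength φR_n = 0.75 × 82.06 = 61.5 kips.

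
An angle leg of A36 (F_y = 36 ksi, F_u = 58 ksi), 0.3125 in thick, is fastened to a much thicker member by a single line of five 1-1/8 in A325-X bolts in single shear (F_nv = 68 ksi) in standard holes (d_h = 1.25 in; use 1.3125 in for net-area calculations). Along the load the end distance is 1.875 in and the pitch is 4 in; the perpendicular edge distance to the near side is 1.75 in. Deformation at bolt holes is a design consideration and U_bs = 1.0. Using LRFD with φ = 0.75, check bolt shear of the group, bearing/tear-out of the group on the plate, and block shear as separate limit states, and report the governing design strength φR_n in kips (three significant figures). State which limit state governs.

Bolt shear: A_b = π·1.125²/4 = 0.994 in²; R_n = 68 × 0.994 × 5 × 1 = 338 kips → 0.75 × 338 = 253 kips.
Bearing: edge l_c = 1.25, r_n = 27.19 kips; interior l_c = 2.75, r_n = 48.94 kips; R_n = 27.19 + 4·48.94 = 222.9 kips → 167 kips.
Block shear: A_gv = 5.586, A_nv = 3.74, A_nt = 0.3418 in²; R_n = min(0.6F_uA_nv, 0.6F_yA_gv) + U_bs·F_u·A_nt = 140.5 kips → 105 kips.
Block shear governs: 105 kips.

105 kips (block shear governs)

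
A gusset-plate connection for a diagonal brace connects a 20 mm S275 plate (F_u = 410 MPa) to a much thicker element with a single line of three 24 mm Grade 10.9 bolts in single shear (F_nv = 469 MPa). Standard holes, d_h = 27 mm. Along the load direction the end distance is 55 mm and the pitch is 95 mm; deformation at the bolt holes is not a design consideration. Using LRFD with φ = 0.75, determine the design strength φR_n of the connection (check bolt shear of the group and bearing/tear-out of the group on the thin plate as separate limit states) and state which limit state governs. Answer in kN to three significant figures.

477 kN (bolt shear governs)

Bolt shear: A_b = π·24²/4 = 452.4 mm²; R_n = 469 × 452.4 × 3 × 1 / 1000 = 636.5 kN → 0.75 × 636.5 = 477 kN.
Bearing (1.5 l_c t F_u ≤ 3.0 d t F_u): upper limit = 3.0·24·20·410 / 1000 = 590.4 kN.
  Edge l_c = 55 − 27/2 = 41.5 → r_n = 510.4 kN; interior l_c = 95 − 27 = 68 → r_n = 590.4 kN.
  R_n,bearing = 1·510.4 + 2·590.4 = 1691 kN → 0.75 × 1691 = 1270 kN.
Bolt shear governs: 477 kN.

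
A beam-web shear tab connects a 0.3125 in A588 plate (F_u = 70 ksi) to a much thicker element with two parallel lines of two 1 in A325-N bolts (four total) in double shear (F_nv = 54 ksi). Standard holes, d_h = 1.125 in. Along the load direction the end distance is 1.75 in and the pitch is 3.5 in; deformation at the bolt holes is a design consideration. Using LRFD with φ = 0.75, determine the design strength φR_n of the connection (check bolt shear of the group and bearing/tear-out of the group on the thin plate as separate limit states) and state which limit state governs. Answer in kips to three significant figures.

126 kips (bearing governs)

Bolt shear: A_b = π·1²/4 = 0.7854 in²; R_n = 54 × 0.7854 × 4 × 2 = 339.3 kips → 0.75 × 339.3 = 254 kips.
Bearing (1.2 l_c t F_u ≤ 2.4 d t F_u): upper limit = 2.4·1·0.3125·70 = 52.5 kips.
  Edge l_c = 1.75 − 1.125/2 = 1.188 → r_n = 31.17 kips; interior l_c = 3.5 − 1.125 = 2.375 → r_n = 52.5 kips.
  R_n,bearing = 2·31.17 + 2·52.5 = 167.3 kips → 0.75 × 167.3 = 126 kips.
Bearing governs: 126 kips.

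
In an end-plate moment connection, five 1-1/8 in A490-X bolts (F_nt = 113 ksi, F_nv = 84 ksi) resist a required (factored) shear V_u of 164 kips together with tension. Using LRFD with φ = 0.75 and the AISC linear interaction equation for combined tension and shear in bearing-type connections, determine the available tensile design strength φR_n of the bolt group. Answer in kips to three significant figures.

A_b = π·1.125²/4 = 0.994 in²; f_rv = 164 / (5 × 0.994) = 33 ksi.
F'_nt = 1.3 F_nt − (F_nt / φF_nv) f_rv = 1.3·113 − (113/(0.75·84))·33 = 87.71 ksi, capped at F_nt → F'_nt = 87.71 ksi.
R_n = F'_nt · A_b · n = 87.71 × 0.994 × 5 = 435.9 kips.
Design strength φR_n = 0.75 × 435.9 = 327 kips.

327 kips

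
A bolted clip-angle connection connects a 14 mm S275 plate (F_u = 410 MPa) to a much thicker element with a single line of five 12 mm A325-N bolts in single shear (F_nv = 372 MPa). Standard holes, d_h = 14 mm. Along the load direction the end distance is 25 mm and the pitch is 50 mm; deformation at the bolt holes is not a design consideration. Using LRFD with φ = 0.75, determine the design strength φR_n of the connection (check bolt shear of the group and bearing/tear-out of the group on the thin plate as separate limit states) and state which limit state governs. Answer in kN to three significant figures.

158 kN (bolt shear governs)

Bolt shear: A_b = π·12²/4 = 113.1 mm²; R_n = 372 × 113.1 × 5 × 1 / 1000 = 210.4 kN → 0.75 × 210.4 = 158 kN.
Bearing (1.5 l_c t F_u ≤ 3.0 d t F_u): upper limit = 3.0·12·14·410 / 1000 = 206.6 kN.
  Edge l_c = 25 − 14/2 = 18 → r_n = 155 kN; interior l_c = 50 − 14 = 36 → r_n = 206.6 kN.
  R_n,bearing = 1·155 + 4·206.6 = 981.5 kN → 0.75 × 981.5 = 736 kN.
Bolt shear governs: 158 kN.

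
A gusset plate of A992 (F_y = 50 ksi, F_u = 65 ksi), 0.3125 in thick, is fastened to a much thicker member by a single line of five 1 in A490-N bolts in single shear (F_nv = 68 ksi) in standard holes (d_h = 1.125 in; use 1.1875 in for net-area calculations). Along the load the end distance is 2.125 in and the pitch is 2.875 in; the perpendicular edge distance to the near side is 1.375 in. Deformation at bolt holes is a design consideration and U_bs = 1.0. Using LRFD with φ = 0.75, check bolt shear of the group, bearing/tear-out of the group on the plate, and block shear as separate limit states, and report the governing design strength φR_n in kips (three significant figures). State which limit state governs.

Bolt shear: A_b = π·1²/4 = 0.7854 in²; R_n = 68 × 0.7854 × 5 × 1 = 267 kips → 0.75 × 267 = 200 kips.
Bearing: edge l_c = 1.562, r_n = 38.09 kips; interior l_c = 1.75, r_n = 42.66 kips; R_n = 38.09 + 4·42.66 = 208.7 kips → 157 kips.
Block shear: A_gv = 4.258, A_nv = 2.588, A_nt = 0.2441 in²; R_n = min(0.6F_uA_nv, 0.6F_yA_gv) + U_bs·F_u·A_nt = 116.8 kips → 87.6 kips.
Block shear governs: 87.6 kips.

87.6 kips (block shear governs)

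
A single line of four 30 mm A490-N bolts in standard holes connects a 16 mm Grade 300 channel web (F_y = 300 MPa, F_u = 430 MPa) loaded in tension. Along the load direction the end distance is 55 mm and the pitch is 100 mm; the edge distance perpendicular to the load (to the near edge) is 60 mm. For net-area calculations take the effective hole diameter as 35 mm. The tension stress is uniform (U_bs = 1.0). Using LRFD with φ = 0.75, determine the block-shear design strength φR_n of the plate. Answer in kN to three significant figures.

939 kN

Shear plane L_v = 55 + 3·100 = 355 mm; A_gv = 355 × 16 = 5680 mm².
A_nv = (355 − 3.5·35) × 16 = 3720 mm².
A_nt = (60 − 0.5·35) × 16 = 680 mm².
0.6 F_u A_nv = 959.8 kN; 0.6 F_y A_gv = 1022 kN → shear rupture governs the shear term.
R_n = 959.8 + 1.0 × 430 × 680 / 1000 = 1252 kN.
Design strength φR_n = 0.75 × 1252 = 939 kN.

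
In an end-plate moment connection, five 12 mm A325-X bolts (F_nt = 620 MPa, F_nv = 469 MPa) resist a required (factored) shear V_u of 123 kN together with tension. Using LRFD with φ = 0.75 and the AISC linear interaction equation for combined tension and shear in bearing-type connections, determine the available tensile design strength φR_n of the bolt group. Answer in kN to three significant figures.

A_b = π·12²/4 = 113.1 mm²; f_rv = 123 × 1000 / (5 × 113.1) = 217.5 MPa.
F'_nt = 1.3 F_nt − (F_nt / φF_nv) f_rv = 1.3·620 − (620/(0.75·469))·217.5 = 422.6 MPa, capped at F_nt → F'_nt = 422.6 MPa.
R_n = F'_nt · A_b · n = 422.6 × 113.1 × 5 / 1000 = 239 kN.
Design strength φR_n = 0.75 × 239 = 179 kN.

179 kN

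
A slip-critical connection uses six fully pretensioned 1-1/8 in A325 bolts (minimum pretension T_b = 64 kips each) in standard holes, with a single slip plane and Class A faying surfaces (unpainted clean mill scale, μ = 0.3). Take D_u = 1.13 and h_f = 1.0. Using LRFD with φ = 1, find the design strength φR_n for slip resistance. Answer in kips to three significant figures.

R_n = μ · D_u · h_f · T_b · n_s · n_b = 0.3 × 1.13 × 1.0 × 64 × 1 × 6 = 130.2 kips.
Design strength φR_n = 1 × 130.2 = 130 kips.

130 kips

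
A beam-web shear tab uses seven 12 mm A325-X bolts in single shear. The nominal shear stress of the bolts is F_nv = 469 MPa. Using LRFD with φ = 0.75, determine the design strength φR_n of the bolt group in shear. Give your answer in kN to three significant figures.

A_b = π × 12² / 4 = 113.1 mm².
R_n = F_nv · A_b · n · n_s = 469 × 113.1 × 7 × 1 / 1000 = 371.3 kN.
Design strength φR_n = 0.75 × 371.3 = 278 kN.

278 kN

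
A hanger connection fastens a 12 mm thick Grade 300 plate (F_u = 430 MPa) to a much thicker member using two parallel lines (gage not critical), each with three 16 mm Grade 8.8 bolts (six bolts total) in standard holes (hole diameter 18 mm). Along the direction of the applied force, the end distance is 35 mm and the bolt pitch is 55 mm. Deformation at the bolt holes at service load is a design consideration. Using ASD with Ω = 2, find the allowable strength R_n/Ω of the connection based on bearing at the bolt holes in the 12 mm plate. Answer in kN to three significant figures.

557 kN

Per bolt r_n = 1.2 l_c t F_u ≤ 2.4 d t F_u; upper limit = 2.4 × 16 × 12 × 430 / 1000 = 198.1 kN.
Edge bolt: l_c = 35 − 18/2 = 26 mm → 1.2 × 26 × 12 × 430 / 1000 = 161 → r_n = 161 kN.
Interior bolts: l_c = 55 − 18 = 37 mm → 1.2 × 37 × 12 × 430 / 1000 = 229.1 → r_n = 198.1 kN.
R_n = 2 × 161 + 4 × 198.1 = 1115 kN.
Allowable strength R_n/Ω = 1115 / 2 = 557 kN.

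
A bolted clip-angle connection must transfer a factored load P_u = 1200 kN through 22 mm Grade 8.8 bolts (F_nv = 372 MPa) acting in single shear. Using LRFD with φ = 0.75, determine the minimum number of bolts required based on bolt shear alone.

A_b = π·22²/4 = 380.1 mm².
Per-bolt design strength φR_n = 0.75 × 372 × 380.1 × 1 / 1000 = 106.1 kN.
n ≥ 1200 / 106.1 = 11.31 → use 12 bolts.

12 bolts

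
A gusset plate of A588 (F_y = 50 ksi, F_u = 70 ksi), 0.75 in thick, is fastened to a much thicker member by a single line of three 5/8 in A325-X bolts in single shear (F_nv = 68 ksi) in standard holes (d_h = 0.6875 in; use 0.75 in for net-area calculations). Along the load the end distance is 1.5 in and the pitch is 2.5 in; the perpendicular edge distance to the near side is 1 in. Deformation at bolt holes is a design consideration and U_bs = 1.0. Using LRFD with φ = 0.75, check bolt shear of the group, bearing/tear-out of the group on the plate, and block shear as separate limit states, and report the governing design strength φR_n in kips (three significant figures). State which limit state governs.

Bolt shear: A_b = π·0.625²/4 = 0.3068 in²; R_n = 68 × 0.3068 × 3 × 1 = 62.59 kips → 0.75 × 62.59 = 46.9 kips.
Bearing: edge l_c = 1.156, r_n = 72.84 kips; interior l_c = 1.812, r_n = 78.75 kips; R_n = 72.84 + 2·78.75 = 230.3 kips → 173 kips.
Block shear: A_gv = 4.875, A_nv = 3.469, A_nt = 0.4688 in²; R_n = min(0.6F_uA_nv, 0.6F_yA_gv) + U_bs·F_u·A_nt = 178.5 kips → 134 kips.
Bolt shear governs: 46.9 kips.

46.9 kips (bolt shear governs)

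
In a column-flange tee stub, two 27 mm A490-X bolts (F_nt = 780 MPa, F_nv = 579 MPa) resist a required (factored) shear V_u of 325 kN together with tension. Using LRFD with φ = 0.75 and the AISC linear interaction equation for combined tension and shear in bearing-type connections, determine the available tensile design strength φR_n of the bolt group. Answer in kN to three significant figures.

433 kN

A_b = π·27²/4 = 572.6 mm²; f_rv = 325 × 1000 / (2 × 572.6) = 283.8 MPa.
F'_nt = 1.3 F_nt − (F_nt / φF_nv) f_rv = 1.3·780 − (780/(0.75·579))·283.8 = 504.2 MPa, capped at F_nt → F'_nt = 504.2 MPa.
R_n = F'_nt · A_b · n = 504.2 × 572.6 × 2 / 1000 = 577.4 kN.
Design strength φR_n = 0.75 × 577.4 = 433 kN.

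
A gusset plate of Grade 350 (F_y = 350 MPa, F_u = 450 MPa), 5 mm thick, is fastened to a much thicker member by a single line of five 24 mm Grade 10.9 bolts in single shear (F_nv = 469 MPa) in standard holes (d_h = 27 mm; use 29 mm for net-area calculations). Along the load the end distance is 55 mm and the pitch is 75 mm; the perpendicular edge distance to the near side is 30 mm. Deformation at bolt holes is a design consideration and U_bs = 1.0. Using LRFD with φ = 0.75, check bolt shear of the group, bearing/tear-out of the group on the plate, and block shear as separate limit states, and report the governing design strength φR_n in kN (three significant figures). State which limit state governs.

253 kN (block shear governs)

Bolt shear: A_b = π·24²/4 = 452.4 mm²; R_n = 469 × 452.4 × 5 × 1 / 1000 = 1061 kN → 0.75 × 1061 = 796 kN.
Bearing: edge l_c = 41.5, r_n = 112 kN; interior l_c = 48, r_n = 129.6 kN; R_n = 112 + 4·129.6 = 630.4 kN → 473 kN.
Block shear: A_gv = 1775, A_nv = 1122, A_nt = 77.5 mm²; R_n = min(0.6F_uA_nv, 0.6F_yA_gv) + U_bs·F_u·A_nt = 337.9 kN → 253 kN.
Block shear governs: 253 kN.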